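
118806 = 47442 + 71364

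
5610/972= 935/162  =  5.77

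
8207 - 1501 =6706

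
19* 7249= 137731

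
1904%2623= 1904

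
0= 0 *4738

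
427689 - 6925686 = - 6497997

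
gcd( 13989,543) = 3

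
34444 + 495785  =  530229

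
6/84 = 1/14 = 0.07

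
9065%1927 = 1357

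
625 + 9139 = 9764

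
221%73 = 2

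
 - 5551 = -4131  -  1420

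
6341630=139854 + 6201776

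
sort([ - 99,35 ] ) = [ - 99 , 35 ]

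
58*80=4640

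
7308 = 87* 84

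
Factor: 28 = 2^2*7^1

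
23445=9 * 2605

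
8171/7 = 8171/7 = 1167.29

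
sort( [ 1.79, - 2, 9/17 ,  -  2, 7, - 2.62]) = [ - 2.62,-2, - 2,  9/17,1.79 , 7]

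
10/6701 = 10/6701= 0.00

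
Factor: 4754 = 2^1*2377^1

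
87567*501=43871067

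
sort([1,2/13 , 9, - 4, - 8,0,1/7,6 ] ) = [ -8,-4,0,1/7, 2/13,1 , 6 , 9] 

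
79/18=79/18 =4.39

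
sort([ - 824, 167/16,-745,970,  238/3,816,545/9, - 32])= [ - 824, - 745, - 32, 167/16,  545/9, 238/3,  816, 970] 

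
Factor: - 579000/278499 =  - 1000/481 = -2^3*5^3* 13^(  -  1)*37^ ( - 1) 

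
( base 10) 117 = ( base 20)5h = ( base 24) 4L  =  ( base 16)75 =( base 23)52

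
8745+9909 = 18654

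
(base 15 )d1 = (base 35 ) 5L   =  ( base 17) B9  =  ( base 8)304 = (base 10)196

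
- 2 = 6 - 8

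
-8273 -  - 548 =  - 7725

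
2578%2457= 121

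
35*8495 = 297325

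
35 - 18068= - 18033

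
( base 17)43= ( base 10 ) 71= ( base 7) 131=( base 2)1000111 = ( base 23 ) 32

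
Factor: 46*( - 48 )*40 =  - 88320 = -  2^8 * 3^1 *5^1*23^1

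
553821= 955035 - 401214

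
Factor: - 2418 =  - 2^1*3^1*13^1*31^1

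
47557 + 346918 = 394475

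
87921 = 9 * 9769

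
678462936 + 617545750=1296008686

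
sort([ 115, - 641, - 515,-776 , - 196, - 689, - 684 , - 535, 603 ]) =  [-776, - 689, - 684, - 641, - 535, - 515,-196, 115 , 603 ]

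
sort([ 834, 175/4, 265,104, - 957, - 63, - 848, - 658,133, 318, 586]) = [ - 957,  -  848, - 658, - 63,175/4 , 104, 133, 265, 318, 586, 834 ] 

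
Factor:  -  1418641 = -7^1*41^1*4943^1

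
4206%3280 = 926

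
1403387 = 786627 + 616760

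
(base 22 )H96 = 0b10000011110000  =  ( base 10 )8432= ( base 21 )j2b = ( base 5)232212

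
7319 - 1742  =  5577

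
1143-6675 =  - 5532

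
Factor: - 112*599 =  - 67088 = - 2^4*7^1*599^1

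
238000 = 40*5950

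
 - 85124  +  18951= -66173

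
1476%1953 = 1476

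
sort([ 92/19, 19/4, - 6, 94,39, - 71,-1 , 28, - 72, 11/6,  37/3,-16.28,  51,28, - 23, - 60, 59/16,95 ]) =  [ -72,- 71  , - 60,  -  23, - 16.28,-6, - 1 , 11/6,59/16,19/4, 92/19,37/3,28,28, 39,51,  94 , 95 ]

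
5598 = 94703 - 89105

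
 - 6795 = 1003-7798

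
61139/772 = 61139/772 = 79.20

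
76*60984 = 4634784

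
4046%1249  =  299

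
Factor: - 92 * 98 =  - 9016 = - 2^3*7^2*23^1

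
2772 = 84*33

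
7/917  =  1/131= 0.01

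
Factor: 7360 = 2^6*5^1*23^1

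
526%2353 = 526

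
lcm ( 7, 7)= 7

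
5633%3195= 2438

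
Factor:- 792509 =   -  19^1*53^1*787^1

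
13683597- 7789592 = 5894005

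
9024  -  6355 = 2669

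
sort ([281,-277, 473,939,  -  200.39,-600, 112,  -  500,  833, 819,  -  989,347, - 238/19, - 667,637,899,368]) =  [ - 989, - 667, - 600,- 500, - 277,  -  200.39,-238/19, 112,281,347,368, 473, 637  ,  819, 833,899,939]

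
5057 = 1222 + 3835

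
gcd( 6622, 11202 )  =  2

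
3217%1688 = 1529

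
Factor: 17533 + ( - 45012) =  - 27479 = - 27479^1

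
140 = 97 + 43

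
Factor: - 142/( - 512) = 71/256 = 2^( - 8 )*71^1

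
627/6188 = 627/6188 = 0.10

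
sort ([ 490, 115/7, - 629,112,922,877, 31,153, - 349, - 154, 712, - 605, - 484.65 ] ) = [  -  629, - 605, - 484.65, - 349, - 154, 115/7,31, 112, 153,  490,712, 877, 922]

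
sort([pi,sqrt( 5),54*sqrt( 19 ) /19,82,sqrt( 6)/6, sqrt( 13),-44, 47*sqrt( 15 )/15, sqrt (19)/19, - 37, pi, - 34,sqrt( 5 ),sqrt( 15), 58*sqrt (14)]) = [ - 44,-37, - 34, sqrt( 19 )/19, sqrt( 6 ) /6, sqrt( 5), sqrt( 5 ), pi,pi, sqrt (13), sqrt( 15),  47*sqrt( 15 ) /15,54*sqrt( 19)/19, 82, 58*sqrt( 14 )]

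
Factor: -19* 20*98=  - 2^3 *5^1*7^2 * 19^1 = -37240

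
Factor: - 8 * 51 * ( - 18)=2^4*3^3 * 17^1 = 7344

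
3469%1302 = 865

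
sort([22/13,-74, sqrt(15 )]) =[ - 74,22/13,  sqrt(15) ] 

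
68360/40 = 1709 = 1709.00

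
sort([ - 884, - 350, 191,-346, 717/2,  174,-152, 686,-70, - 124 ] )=[ - 884,-350, - 346 , - 152, - 124, - 70, 174,191, 717/2, 686]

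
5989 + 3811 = 9800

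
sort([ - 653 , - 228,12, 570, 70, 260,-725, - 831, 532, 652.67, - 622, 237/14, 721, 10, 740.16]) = [ - 831, - 725, - 653,-622,-228, 10  ,  12, 237/14,70, 260,532, 570,652.67,721,740.16]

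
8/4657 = 8/4657 = 0.00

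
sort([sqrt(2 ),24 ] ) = [ sqrt (2),24 ] 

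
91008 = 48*1896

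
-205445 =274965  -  480410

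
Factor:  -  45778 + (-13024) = - 2^1 *29401^1 = - 58802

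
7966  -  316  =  7650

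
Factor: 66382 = 2^1*33191^1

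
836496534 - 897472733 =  - 60976199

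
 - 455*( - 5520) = 2511600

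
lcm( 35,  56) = 280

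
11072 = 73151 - 62079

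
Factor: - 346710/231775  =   - 2^1*3^1*5^( - 1)*7^1*13^1 * 73^ (  -  1) = - 546/365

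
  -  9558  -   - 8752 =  - 806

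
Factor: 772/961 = 2^2*31^ ( - 2) * 193^1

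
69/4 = 69/4 = 17.25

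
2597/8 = 324 + 5/8= 324.62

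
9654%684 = 78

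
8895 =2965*3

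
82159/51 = 82159/51 = 1610.96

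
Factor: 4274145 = 3^2*5^1*19^1*4999^1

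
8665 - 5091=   3574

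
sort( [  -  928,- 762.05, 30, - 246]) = [ - 928, - 762.05, - 246 , 30 ] 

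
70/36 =35/18=1.94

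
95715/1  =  95715 = 95715.00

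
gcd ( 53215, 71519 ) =1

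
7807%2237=1096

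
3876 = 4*969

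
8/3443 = 8/3443 = 0.00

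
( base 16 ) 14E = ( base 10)334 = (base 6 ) 1314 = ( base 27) ca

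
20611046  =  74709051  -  54098005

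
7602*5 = 38010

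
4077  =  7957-3880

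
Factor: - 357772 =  - 2^2*89443^1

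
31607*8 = 252856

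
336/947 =336/947 = 0.35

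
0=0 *55743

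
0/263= 0=0.00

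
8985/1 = 8985 = 8985.00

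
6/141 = 2/47 = 0.04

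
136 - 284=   -  148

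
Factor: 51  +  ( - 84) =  - 3^1*11^1 = - 33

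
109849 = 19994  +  89855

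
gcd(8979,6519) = 123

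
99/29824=99/29824 = 0.00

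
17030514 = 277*61482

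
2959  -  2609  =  350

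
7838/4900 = 3919/2450= 1.60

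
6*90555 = 543330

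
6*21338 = 128028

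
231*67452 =15581412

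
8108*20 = 162160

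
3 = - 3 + 6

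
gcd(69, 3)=3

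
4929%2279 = 371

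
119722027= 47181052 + 72540975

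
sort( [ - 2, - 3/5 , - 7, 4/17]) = [ - 7, - 2,-3/5,  4/17 ]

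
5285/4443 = 5285/4443 = 1.19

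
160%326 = 160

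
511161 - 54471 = 456690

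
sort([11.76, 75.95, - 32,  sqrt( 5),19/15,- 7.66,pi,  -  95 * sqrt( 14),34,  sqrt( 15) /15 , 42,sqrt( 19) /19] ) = [ - 95* sqrt(14 ),-32,  -  7.66, sqrt ( 19)/19,sqrt( 15) /15, 19/15,sqrt ( 5 ) , pi,11.76,34,42,75.95 ] 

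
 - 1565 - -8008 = 6443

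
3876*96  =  372096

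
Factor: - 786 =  - 2^1*3^1 * 131^1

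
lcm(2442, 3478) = 114774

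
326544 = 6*54424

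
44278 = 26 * 1703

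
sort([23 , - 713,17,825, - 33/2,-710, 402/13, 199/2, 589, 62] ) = [- 713, - 710, - 33/2, 17, 23,  402/13,62,199/2, 589, 825]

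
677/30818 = 677/30818 = 0.02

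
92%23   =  0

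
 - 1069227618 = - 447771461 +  - 621456157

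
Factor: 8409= 3^1*2803^1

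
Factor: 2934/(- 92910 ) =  - 3/95 = -3^1*5^( - 1)*19^ (-1) 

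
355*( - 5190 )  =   - 1842450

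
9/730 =9/730 = 0.01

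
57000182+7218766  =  64218948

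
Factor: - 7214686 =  - 2^1*23^1 * 156841^1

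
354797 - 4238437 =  - 3883640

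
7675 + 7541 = 15216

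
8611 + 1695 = 10306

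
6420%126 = 120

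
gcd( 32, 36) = 4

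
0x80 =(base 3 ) 11202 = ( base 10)128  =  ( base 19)6e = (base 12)a8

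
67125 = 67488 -363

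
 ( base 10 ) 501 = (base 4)13311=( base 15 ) 236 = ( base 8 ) 765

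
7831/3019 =2 + 1793/3019 = 2.59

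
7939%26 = 9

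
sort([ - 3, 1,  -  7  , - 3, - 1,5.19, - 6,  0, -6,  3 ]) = [ - 7, - 6,- 6, - 3, - 3, - 1 , 0, 1,3,5.19 ]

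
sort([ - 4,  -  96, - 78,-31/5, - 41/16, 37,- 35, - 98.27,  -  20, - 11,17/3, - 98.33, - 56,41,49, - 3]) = [ - 98.33,-98.27, - 96,-78, - 56, - 35, - 20, - 11, - 31/5, - 4, - 3, - 41/16, 17/3,37,41, 49]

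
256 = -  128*(- 2)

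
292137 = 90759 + 201378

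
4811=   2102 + 2709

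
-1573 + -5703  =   -7276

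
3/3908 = 3/3908= 0.00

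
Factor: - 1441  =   - 11^1*131^1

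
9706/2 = 4853 = 4853.00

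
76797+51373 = 128170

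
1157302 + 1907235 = 3064537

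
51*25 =1275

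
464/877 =464/877 = 0.53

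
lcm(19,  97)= 1843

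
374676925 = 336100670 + 38576255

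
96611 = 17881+78730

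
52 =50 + 2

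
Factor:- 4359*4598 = - 2^1*3^1*11^2*19^1*1453^1 = - 20042682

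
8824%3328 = 2168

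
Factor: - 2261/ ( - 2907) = 3^( - 2)*7^1 = 7/9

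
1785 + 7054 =8839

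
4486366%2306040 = 2180326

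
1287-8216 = -6929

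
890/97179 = 890/97179 = 0.01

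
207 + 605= 812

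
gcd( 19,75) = 1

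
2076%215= 141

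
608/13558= 304/6779 = 0.04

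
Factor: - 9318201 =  - 3^1*3106067^1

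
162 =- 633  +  795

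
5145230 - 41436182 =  - 36290952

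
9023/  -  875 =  - 1289/125 = - 10.31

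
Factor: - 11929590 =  - 2^1*3^2 * 5^1*83^1 *1597^1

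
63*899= 56637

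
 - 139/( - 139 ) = 1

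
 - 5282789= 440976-5723765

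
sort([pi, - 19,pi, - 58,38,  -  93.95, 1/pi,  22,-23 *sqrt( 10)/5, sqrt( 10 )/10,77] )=[-93.95, - 58 , - 19,- 23* sqrt( 10) /5,  sqrt(10 )/10, 1/pi,pi,pi , 22, 38,77 ] 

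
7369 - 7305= 64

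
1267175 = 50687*25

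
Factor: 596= 2^2*149^1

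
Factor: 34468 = 2^2*7^1*1231^1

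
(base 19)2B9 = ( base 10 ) 940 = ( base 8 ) 1654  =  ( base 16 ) 3AC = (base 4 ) 32230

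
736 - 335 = 401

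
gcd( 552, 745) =1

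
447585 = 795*563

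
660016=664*994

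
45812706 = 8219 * 5574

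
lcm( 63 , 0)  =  0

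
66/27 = 2  +  4/9 = 2.44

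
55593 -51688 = 3905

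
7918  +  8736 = 16654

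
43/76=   43/76 = 0.57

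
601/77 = 601/77 = 7.81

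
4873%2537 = 2336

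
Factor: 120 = 2^3* 3^1*5^1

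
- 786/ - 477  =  1 + 103/159 = 1.65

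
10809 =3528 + 7281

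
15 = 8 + 7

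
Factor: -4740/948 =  - 5 = - 5^1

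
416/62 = 6+ 22/31 = 6.71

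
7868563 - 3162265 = 4706298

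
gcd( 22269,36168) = 3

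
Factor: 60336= 2^4 *3^2*419^1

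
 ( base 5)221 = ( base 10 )61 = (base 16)3D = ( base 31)1u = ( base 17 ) 3a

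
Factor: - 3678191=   -  11^1*19^1*17599^1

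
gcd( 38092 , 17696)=4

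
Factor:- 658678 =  - 2^1 * 61^1*5399^1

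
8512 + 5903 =14415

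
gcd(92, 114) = 2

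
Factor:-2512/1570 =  - 8/5 = - 2^3*5^( - 1)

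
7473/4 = 7473/4= 1868.25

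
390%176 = 38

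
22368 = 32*699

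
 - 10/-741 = 10/741= 0.01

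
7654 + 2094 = 9748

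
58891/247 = 58891/247 = 238.43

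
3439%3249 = 190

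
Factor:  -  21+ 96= 75 = 3^1*5^2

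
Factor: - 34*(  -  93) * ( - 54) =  - 2^2*3^4*17^1*31^1 = -170748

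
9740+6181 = 15921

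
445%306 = 139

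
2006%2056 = 2006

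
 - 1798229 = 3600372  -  5398601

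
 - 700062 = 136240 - 836302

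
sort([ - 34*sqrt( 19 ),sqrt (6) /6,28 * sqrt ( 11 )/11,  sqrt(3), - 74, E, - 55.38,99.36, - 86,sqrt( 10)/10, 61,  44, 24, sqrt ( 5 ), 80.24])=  [ - 34*sqrt(19 ), - 86, - 74 , - 55.38,sqrt ( 10 )/10,  sqrt( 6)/6, sqrt( 3 ),sqrt(5), E,  28 *sqrt(11)/11, 24,44, 61, 80.24, 99.36]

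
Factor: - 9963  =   - 3^5*41^1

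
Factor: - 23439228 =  - 2^2*3^1*1953269^1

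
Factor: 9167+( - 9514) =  - 347 = - 347^1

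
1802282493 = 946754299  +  855528194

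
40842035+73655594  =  114497629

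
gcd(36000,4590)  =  90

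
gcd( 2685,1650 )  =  15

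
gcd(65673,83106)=9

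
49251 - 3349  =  45902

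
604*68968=41656672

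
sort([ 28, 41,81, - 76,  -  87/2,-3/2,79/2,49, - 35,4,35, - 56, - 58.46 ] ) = [ - 76, - 58.46, - 56, - 87/2, - 35, - 3/2, 4, 28, 35,79/2,41, 49,81]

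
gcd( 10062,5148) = 234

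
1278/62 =639/31 = 20.61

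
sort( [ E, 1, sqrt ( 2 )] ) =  [1,sqrt( 2),E ]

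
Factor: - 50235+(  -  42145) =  - 92380 = - 2^2*5^1 * 31^1*149^1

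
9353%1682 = 943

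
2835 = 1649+1186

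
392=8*49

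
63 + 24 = 87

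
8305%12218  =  8305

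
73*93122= 6797906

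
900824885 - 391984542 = 508840343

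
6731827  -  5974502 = 757325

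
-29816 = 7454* ( - 4 )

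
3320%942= 494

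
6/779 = 6/779 = 0.01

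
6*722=4332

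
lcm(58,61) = 3538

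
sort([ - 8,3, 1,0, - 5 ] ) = [ - 8, - 5, 0,1,3] 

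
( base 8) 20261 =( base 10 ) 8369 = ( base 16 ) 20b1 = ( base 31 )8LU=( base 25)d9j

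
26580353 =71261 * 373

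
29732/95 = 29732/95 = 312.97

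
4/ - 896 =  -  1+223/224 = - 0.00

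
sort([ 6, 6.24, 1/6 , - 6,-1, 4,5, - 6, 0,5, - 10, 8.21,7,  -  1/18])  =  [-10 , - 6, - 6,- 1,-1/18,0,1/6, 4,5, 5, 6,6.24,7, 8.21 ]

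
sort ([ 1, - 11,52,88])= [ - 11,1,52, 88]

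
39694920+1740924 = 41435844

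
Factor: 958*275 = 2^1 *5^2*11^1*479^1 =263450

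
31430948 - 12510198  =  18920750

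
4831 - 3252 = 1579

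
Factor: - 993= -3^1*331^1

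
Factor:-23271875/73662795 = -3^ ( - 2)*5^4 *11^1*677^1*1636951^( - 1) =- 4654375/14732559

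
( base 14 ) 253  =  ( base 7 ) 1233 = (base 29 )g1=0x1d1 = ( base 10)465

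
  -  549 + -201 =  - 750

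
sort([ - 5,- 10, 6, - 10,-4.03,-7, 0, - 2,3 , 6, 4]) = [ - 10, - 10,-7 ,-5, - 4.03,- 2, 0,3, 4, 6,6 ]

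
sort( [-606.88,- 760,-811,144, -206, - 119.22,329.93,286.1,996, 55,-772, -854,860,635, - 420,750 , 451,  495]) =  [ - 854, - 811, - 772,- 760, - 606.88, - 420,-206, - 119.22,55,144,286.1,329.93,451,  495 , 635, 750 , 860 , 996 ] 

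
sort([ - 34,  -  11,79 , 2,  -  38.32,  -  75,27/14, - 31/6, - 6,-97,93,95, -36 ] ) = [ - 97,- 75,-38.32,-36 , - 34, - 11,-6, - 31/6,27/14, 2,79, 93 , 95 ] 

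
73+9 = 82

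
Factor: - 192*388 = -2^8*3^1*97^1 = -74496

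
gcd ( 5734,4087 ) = 61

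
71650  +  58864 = 130514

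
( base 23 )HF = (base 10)406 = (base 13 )253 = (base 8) 626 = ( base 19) 127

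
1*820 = 820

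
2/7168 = 1/3584 = 0.00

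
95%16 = 15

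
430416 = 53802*8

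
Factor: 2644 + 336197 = 338841  =  3^2  *37649^1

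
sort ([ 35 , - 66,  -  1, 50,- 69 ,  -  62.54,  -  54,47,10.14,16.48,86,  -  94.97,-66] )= [-94.97,-69, - 66,  -  66, - 62.54, - 54,  -  1, 10.14, 16.48 , 35,  47, 50,86 ] 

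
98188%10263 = 5821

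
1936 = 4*484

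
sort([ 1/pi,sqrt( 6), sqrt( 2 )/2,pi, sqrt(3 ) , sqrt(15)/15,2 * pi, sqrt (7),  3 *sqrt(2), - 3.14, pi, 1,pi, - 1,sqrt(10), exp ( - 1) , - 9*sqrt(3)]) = [ - 9*sqrt( 3), - 3.14, - 1,sqrt ( 15)/15, 1/pi, exp( - 1),sqrt( 2) /2, 1, sqrt( 3), sqrt( 6),sqrt(7),pi, pi, pi, sqrt(10), 3*sqrt( 2) , 2*pi]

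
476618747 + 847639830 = 1324258577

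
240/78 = 3 + 1/13 = 3.08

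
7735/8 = 7735/8 = 966.88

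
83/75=83/75 =1.11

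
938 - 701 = 237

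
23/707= 23/707 =0.03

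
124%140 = 124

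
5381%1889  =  1603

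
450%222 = 6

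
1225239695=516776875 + 708462820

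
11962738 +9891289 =21854027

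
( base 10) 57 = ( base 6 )133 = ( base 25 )27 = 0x39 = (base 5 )212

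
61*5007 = 305427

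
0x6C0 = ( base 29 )21h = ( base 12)1000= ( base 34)1GS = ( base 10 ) 1728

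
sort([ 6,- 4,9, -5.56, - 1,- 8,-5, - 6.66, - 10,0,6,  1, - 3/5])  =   [- 10, - 8, - 6.66, - 5.56, - 5, - 4, - 1, - 3/5,0, 1,6,6, 9]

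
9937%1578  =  469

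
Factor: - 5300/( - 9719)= 2^2*5^2 *53^1*9719^( - 1)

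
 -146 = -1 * 146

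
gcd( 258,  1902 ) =6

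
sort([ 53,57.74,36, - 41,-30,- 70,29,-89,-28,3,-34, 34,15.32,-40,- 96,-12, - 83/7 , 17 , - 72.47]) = [ - 96,  -  89, - 72.47 ,- 70, - 41, - 40, - 34, - 30,  -  28,-12,-83/7,3, 15.32,  17 , 29,34,36,53,57.74]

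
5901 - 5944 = - 43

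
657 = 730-73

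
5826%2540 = 746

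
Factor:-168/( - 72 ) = 3^( - 1 )*7^1 = 7/3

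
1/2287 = 1/2287 = 0.00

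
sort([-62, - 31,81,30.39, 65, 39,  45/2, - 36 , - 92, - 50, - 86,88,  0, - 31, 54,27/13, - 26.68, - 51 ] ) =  [- 92, - 86, - 62,- 51, - 50, - 36, - 31, - 31,  -  26.68, 0,27/13 , 45/2,30.39,  39,54,65, 81, 88] 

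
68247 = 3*22749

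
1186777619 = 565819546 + 620958073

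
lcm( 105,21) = 105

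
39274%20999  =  18275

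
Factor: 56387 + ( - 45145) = 11242 = 2^1 * 7^1*11^1 * 73^1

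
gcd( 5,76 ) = 1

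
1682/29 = 58 = 58.00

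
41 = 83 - 42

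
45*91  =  4095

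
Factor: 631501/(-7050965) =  - 5^( - 1)*13^1*31^1*991^(-1) * 1423^(-1 ) * 1567^1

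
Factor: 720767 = 720767^1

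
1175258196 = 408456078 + 766802118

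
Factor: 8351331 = 3^1*41^1*43^1  *  1579^1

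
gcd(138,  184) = 46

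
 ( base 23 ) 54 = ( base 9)142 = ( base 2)1110111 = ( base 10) 119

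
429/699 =143/233= 0.61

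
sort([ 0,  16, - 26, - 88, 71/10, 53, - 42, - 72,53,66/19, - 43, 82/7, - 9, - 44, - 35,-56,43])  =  [ - 88, - 72, - 56 , - 44,  -  43 ,  -  42,-35,  -  26, - 9,0, 66/19,71/10, 82/7 , 16,  43,53,  53 ] 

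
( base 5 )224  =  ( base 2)1000000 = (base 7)121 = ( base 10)64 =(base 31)22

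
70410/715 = 14082/143 = 98.48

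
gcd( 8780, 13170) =4390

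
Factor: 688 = 2^4*43^1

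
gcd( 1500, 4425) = 75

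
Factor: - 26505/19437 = - 15/11 = - 3^1*5^1*11^( - 1 )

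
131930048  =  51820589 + 80109459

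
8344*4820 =40218080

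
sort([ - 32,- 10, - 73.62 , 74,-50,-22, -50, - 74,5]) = [- 74,  -  73.62, -50,  -  50, -32, - 22,  -  10, 5, 74] 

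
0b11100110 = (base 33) 6W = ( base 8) 346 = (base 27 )8e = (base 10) 230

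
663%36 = 15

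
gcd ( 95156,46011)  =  1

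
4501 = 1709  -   - 2792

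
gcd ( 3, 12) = 3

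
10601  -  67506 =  - 56905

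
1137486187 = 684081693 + 453404494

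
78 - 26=52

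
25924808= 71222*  364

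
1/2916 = 1/2916 = 0.00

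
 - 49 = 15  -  64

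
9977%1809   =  932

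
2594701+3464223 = 6058924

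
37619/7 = 37619/7  =  5374.14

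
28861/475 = 1519/25 = 60.76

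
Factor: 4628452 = 2^2*79^1 * 97^1*151^1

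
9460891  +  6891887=16352778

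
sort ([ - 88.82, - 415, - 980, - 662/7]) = [ - 980, - 415, - 662/7, - 88.82]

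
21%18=3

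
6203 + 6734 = 12937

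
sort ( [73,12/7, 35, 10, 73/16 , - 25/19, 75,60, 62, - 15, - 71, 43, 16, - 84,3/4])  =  [-84, - 71 , - 15, - 25/19,3/4,  12/7, 73/16,10, 16 , 35, 43,60, 62,73,75 ]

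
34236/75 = 11412/25 = 456.48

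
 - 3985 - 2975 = -6960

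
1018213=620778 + 397435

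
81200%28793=23614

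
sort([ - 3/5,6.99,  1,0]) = [ - 3/5,0,  1,6.99]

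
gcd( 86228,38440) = 4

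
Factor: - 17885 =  - 5^1*7^2*73^1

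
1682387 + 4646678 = 6329065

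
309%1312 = 309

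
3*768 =2304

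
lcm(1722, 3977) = 167034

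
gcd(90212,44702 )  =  2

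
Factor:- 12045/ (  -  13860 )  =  73/84 = 2^( - 2)*3^( - 1 )*7^(- 1)*73^1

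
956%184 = 36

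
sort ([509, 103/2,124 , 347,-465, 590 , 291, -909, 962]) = [ - 909 , - 465 , 103/2,124 , 291,  347,509,  590, 962] 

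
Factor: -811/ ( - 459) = 3^(-3 )*17^( -1)*811^1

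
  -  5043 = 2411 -7454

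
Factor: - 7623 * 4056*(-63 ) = 2^3*3^5*7^2*11^2*13^2  =  1947889944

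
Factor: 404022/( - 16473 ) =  - 2^1*19^( - 1)*233^1 = - 466/19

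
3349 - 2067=1282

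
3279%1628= 23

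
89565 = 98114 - 8549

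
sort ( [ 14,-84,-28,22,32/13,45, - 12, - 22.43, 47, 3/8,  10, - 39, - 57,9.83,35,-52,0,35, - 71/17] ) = [ - 84,-57,-52,  -  39,-28, - 22.43,-12, - 71/17,0,3/8 , 32/13,9.83, 10,14, 22, 35, 35,45, 47]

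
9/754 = 9/754 = 0.01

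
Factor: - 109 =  - 109^1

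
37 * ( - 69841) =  - 2584117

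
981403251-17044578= 964358673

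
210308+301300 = 511608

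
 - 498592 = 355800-854392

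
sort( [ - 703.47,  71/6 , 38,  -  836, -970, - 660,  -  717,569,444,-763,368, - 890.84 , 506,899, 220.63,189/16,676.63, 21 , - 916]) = [ - 970,  -  916,-890.84 ,-836 , - 763  ,-717, - 703.47 ,- 660,189/16, 71/6, 21,38 , 220.63, 368,444,506, 569,676.63, 899]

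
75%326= 75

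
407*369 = 150183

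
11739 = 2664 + 9075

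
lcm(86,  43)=86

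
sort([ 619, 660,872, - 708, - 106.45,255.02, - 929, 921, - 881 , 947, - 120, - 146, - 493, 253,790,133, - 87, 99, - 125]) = [ -929, - 881, - 708, - 493,  -  146, - 125, - 120, - 106.45, - 87,99, 133,253,255.02,619,660,790,872, 921, 947] 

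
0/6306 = 0 = 0.00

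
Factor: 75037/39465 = 3^( - 2) * 5^( - 1)*877^( - 1)*75037^1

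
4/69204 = 1/17301 = 0.00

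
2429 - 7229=- 4800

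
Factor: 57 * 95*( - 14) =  - 75810 = - 2^1*3^1  *5^1*7^1 * 19^2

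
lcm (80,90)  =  720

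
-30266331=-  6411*4721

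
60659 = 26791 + 33868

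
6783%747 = 60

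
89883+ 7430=97313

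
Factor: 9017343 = 3^2*19^1*52733^1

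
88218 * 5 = 441090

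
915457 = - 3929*( - 233)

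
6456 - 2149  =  4307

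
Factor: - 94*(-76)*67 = 2^3 * 19^1*47^1*67^1 = 478648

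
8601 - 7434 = 1167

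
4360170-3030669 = 1329501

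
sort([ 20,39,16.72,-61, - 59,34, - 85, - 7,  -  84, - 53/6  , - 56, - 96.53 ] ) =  [ - 96.53, - 85, - 84,-61,- 59, - 56, - 53/6, - 7, 16.72 , 20,34, 39] 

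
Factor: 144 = 2^4 *3^2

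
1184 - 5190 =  - 4006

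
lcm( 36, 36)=36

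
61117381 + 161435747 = 222553128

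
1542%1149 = 393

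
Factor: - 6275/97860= -2^( - 2 ) * 3^(- 1)*5^1*7^( -1 ) * 233^(  -  1)*251^1= -1255/19572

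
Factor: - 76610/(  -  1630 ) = 47 = 47^1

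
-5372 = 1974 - 7346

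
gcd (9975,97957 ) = 1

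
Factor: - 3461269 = - 7^1*643^1 * 769^1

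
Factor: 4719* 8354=2^1*3^1*11^2*13^1*4177^1 = 39422526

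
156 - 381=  - 225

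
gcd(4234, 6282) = 2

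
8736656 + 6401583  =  15138239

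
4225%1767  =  691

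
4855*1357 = 6588235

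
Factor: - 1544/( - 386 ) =2^2=4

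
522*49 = 25578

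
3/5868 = 1/1956= 0.00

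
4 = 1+3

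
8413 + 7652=16065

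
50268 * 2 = 100536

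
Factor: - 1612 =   -  2^2*13^1*31^1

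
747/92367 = 83/10263 = 0.01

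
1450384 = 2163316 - 712932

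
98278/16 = 6142 + 3/8= 6142.38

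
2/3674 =1/1837 = 0.00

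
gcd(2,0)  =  2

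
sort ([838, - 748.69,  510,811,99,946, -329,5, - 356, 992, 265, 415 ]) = [- 748.69 ,-356, - 329 , 5,  99,  265, 415, 510 , 811, 838, 946, 992] 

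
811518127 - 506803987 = 304714140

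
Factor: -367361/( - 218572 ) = 2^(-2 )*53^( - 1)*67^1*1031^( - 1 )*5483^1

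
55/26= 55/26 = 2.12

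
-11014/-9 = 11014/9 = 1223.78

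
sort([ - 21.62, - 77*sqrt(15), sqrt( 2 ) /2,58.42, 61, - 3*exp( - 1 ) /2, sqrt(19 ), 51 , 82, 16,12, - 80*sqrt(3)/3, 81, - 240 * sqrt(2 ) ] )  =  [ - 240 * sqrt(2) , - 77*sqrt( 15 ), - 80 * sqrt(3 )/3, - 21.62, - 3*exp( - 1)/2, sqrt (2 ) /2, sqrt(19)  ,  12,16,  51,58.42, 61, 81,82]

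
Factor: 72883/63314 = 2^( - 1 ) * 31657^( - 1)*72883^1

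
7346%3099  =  1148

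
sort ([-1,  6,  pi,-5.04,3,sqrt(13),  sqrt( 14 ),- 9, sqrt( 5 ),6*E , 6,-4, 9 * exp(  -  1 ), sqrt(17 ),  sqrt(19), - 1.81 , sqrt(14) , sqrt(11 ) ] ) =[ - 9, - 5.04,  -  4 , - 1.81, - 1, sqrt(5 ),3, pi, 9 * exp( - 1 ), sqrt( 11),sqrt( 13),  sqrt( 14),  sqrt( 14 ),  sqrt( 17) , sqrt ( 19 ), 6, 6,6*E] 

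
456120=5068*90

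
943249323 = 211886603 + 731362720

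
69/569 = 69/569  =  0.12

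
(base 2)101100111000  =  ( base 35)2C2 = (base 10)2872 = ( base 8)5470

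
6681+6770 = 13451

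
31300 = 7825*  4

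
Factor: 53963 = 7^1*13^1 *593^1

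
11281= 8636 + 2645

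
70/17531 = 70/17531 = 0.00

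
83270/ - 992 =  - 41635/496 = - 83.94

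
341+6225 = 6566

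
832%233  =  133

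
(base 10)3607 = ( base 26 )58j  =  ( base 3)11221121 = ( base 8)7027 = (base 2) 111000010111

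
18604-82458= - 63854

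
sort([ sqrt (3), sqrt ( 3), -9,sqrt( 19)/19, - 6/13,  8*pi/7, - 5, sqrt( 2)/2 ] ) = [ - 9,-5, - 6/13, sqrt( 19 )/19,  sqrt( 2)/2, sqrt ( 3), sqrt( 3),8* pi/7] 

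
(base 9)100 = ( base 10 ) 81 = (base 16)51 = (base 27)30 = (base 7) 144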